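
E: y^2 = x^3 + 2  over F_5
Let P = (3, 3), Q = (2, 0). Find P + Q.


P != Q, so use the chord formula.
s = (y2 - y1) / (x2 - x1) = (2) / (4) mod 5 = 3
x3 = s^2 - x1 - x2 mod 5 = 3^2 - 3 - 2 = 4
y3 = s (x1 - x3) - y1 mod 5 = 3 * (3 - 4) - 3 = 4

P + Q = (4, 4)


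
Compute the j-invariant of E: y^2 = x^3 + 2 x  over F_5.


Delta = -16(4 a^3 + 27 b^2) mod 5 = 3
-1728 * (4 a)^3 = -1728 * (4*2)^3 mod 5 = 4
j = 4 * 3^(-1) mod 5 = 3

j = 3 (mod 5)


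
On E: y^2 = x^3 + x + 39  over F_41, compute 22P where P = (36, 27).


k = 22 = 10110_2 (binary, LSB first: 01101)
Double-and-add from P = (36, 27):
  bit 0 = 0: acc unchanged = O
  bit 1 = 1: acc = O + (9, 11) = (9, 11)
  bit 2 = 1: acc = (9, 11) + (2, 7) = (32, 11)
  bit 3 = 0: acc unchanged = (32, 11)
  bit 4 = 1: acc = (32, 11) + (5, 28) = (22, 7)

22P = (22, 7)


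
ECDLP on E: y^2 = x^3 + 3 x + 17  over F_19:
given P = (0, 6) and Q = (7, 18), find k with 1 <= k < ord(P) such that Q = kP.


Enumerate multiples of P until we hit Q = (7, 18):
  1P = (0, 6)
  2P = (6, 2)
  3P = (5, 10)
  4P = (4, 6)
  5P = (15, 13)
  6P = (13, 12)
  7P = (7, 1)
  8P = (16, 0)
  9P = (7, 18)
Match found at i = 9.

k = 9


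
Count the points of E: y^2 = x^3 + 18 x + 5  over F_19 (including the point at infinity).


For each x in F_19, count y with y^2 = x^3 + 18 x + 5 mod 19:
  x = 0: RHS = 5, y in [9, 10]  -> 2 point(s)
  x = 1: RHS = 5, y in [9, 10]  -> 2 point(s)
  x = 2: RHS = 11, y in [7, 12]  -> 2 point(s)
  x = 5: RHS = 11, y in [7, 12]  -> 2 point(s)
  x = 6: RHS = 6, y in [5, 14]  -> 2 point(s)
  x = 10: RHS = 7, y in [8, 11]  -> 2 point(s)
  x = 12: RHS = 11, y in [7, 12]  -> 2 point(s)
  x = 13: RHS = 4, y in [2, 17]  -> 2 point(s)
  x = 16: RHS = 0, y in [0]  -> 1 point(s)
  x = 18: RHS = 5, y in [9, 10]  -> 2 point(s)
Affine points: 19. Add the point at infinity: total = 20.

#E(F_19) = 20


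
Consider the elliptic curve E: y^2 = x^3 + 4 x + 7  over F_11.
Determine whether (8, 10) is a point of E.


Check whether y^2 = x^3 + 4 x + 7 (mod 11) for (x, y) = (8, 10).
LHS: y^2 = 10^2 mod 11 = 1
RHS: x^3 + 4 x + 7 = 8^3 + 4*8 + 7 mod 11 = 1
LHS = RHS

Yes, on the curve


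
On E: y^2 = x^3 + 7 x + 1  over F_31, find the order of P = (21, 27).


Compute successive multiples of P until we hit O:
  1P = (21, 27)
  2P = (9, 24)
  3P = (3, 24)
  4P = (1, 28)
  5P = (19, 7)
  6P = (29, 17)
  7P = (0, 1)
  8P = (18, 21)
  ... (continuing to 26P)
  26P = O

ord(P) = 26


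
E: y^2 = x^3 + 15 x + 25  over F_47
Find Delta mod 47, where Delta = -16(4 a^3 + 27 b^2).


4 a^3 + 27 b^2 = 4*15^3 + 27*25^2 = 13500 + 16875 = 30375
Delta = -16 * (30375) = -486000
Delta mod 47 = 27

Delta = 27 (mod 47)


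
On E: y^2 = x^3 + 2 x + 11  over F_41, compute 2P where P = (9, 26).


Doubling: s = (3 x1^2 + a) / (2 y1)
s = (3*9^2 + 2) / (2*26) mod 41 = 26
x3 = s^2 - 2 x1 mod 41 = 26^2 - 2*9 = 2
y3 = s (x1 - x3) - y1 mod 41 = 26 * (9 - 2) - 26 = 33

2P = (2, 33)


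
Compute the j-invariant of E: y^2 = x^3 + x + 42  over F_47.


Delta = -16(4 a^3 + 27 b^2) mod 47 = 40
-1728 * (4 a)^3 = -1728 * (4*1)^3 mod 47 = 46
j = 46 * 40^(-1) mod 47 = 27

j = 27 (mod 47)


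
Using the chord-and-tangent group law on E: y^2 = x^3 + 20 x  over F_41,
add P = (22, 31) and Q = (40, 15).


P != Q, so use the chord formula.
s = (y2 - y1) / (x2 - x1) = (25) / (18) mod 41 = 31
x3 = s^2 - x1 - x2 mod 41 = 31^2 - 22 - 40 = 38
y3 = s (x1 - x3) - y1 mod 41 = 31 * (22 - 38) - 31 = 6

P + Q = (38, 6)


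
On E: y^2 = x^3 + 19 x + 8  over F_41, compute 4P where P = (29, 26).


k = 4 = 100_2 (binary, LSB first: 001)
Double-and-add from P = (29, 26):
  bit 0 = 0: acc unchanged = O
  bit 1 = 0: acc unchanged = O
  bit 2 = 1: acc = O + (29, 15) = (29, 15)

4P = (29, 15)


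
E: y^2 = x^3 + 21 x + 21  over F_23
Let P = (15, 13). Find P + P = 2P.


Doubling: s = (3 x1^2 + a) / (2 y1)
s = (3*15^2 + 21) / (2*13) mod 23 = 2
x3 = s^2 - 2 x1 mod 23 = 2^2 - 2*15 = 20
y3 = s (x1 - x3) - y1 mod 23 = 2 * (15 - 20) - 13 = 0

2P = (20, 0)


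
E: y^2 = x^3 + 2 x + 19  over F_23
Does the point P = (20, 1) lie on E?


Check whether y^2 = x^3 + 2 x + 19 (mod 23) for (x, y) = (20, 1).
LHS: y^2 = 1^2 mod 23 = 1
RHS: x^3 + 2 x + 19 = 20^3 + 2*20 + 19 mod 23 = 9
LHS != RHS

No, not on the curve


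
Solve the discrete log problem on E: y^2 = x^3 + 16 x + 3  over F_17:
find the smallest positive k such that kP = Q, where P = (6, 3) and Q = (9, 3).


Enumerate multiples of P until we hit Q = (9, 3):
  1P = (6, 3)
  2P = (9, 3)
Match found at i = 2.

k = 2


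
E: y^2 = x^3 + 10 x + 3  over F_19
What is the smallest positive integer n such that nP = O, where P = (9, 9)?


Compute successive multiples of P until we hit O:
  1P = (9, 9)
  2P = (18, 7)
  3P = (8, 14)
  4P = (8, 5)
  5P = (18, 12)
  6P = (9, 10)
  7P = O

ord(P) = 7


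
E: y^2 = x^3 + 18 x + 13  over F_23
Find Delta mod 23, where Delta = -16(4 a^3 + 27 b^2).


4 a^3 + 27 b^2 = 4*18^3 + 27*13^2 = 23328 + 4563 = 27891
Delta = -16 * (27891) = -446256
Delta mod 23 = 13

Delta = 13 (mod 23)


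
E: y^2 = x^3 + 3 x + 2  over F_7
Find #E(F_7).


For each x in F_7, count y with y^2 = x^3 + 3 x + 2 mod 7:
  x = 0: RHS = 2, y in [3, 4]  -> 2 point(s)
  x = 2: RHS = 2, y in [3, 4]  -> 2 point(s)
  x = 4: RHS = 1, y in [1, 6]  -> 2 point(s)
  x = 5: RHS = 2, y in [3, 4]  -> 2 point(s)
Affine points: 8. Add the point at infinity: total = 9.

#E(F_7) = 9


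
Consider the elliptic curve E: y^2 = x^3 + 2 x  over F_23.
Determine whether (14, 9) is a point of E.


Check whether y^2 = x^3 + 2 x + 0 (mod 23) for (x, y) = (14, 9).
LHS: y^2 = 9^2 mod 23 = 12
RHS: x^3 + 2 x + 0 = 14^3 + 2*14 + 0 mod 23 = 12
LHS = RHS

Yes, on the curve


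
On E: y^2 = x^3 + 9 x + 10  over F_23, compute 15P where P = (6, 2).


k = 15 = 1111_2 (binary, LSB first: 1111)
Double-and-add from P = (6, 2):
  bit 0 = 1: acc = O + (6, 2) = (6, 2)
  bit 1 = 1: acc = (6, 2) + (17, 4) = (16, 15)
  bit 2 = 1: acc = (16, 15) + (2, 17) = (13, 1)
  bit 3 = 1: acc = (13, 1) + (12, 12) = (4, 15)

15P = (4, 15)


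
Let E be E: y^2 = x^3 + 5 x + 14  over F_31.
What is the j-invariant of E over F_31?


Delta = -16(4 a^3 + 27 b^2) mod 31 = 18
-1728 * (4 a)^3 = -1728 * (4*5)^3 mod 31 = 16
j = 16 * 18^(-1) mod 31 = 25

j = 25 (mod 31)


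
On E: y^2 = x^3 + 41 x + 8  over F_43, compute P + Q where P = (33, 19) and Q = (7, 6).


P != Q, so use the chord formula.
s = (y2 - y1) / (x2 - x1) = (30) / (17) mod 43 = 22
x3 = s^2 - x1 - x2 mod 43 = 22^2 - 33 - 7 = 14
y3 = s (x1 - x3) - y1 mod 43 = 22 * (33 - 14) - 19 = 12

P + Q = (14, 12)


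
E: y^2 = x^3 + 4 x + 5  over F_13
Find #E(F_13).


For each x in F_13, count y with y^2 = x^3 + 4 x + 5 mod 13:
  x = 1: RHS = 10, y in [6, 7]  -> 2 point(s)
  x = 7: RHS = 12, y in [5, 8]  -> 2 point(s)
  x = 8: RHS = 3, y in [4, 9]  -> 2 point(s)
  x = 9: RHS = 3, y in [4, 9]  -> 2 point(s)
  x = 12: RHS = 0, y in [0]  -> 1 point(s)
Affine points: 9. Add the point at infinity: total = 10.

#E(F_13) = 10


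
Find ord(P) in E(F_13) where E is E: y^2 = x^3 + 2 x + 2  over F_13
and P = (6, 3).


Compute successive multiples of P until we hit O:
  1P = (6, 3)
  2P = (2, 1)
  3P = (2, 12)
  4P = (6, 10)
  5P = O

ord(P) = 5


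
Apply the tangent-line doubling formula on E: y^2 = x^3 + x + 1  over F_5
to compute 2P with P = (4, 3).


Doubling: s = (3 x1^2 + a) / (2 y1)
s = (3*4^2 + 1) / (2*3) mod 5 = 4
x3 = s^2 - 2 x1 mod 5 = 4^2 - 2*4 = 3
y3 = s (x1 - x3) - y1 mod 5 = 4 * (4 - 3) - 3 = 1

2P = (3, 1)


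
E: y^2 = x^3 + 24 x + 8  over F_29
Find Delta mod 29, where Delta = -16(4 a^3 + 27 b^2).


4 a^3 + 27 b^2 = 4*24^3 + 27*8^2 = 55296 + 1728 = 57024
Delta = -16 * (57024) = -912384
Delta mod 29 = 14

Delta = 14 (mod 29)


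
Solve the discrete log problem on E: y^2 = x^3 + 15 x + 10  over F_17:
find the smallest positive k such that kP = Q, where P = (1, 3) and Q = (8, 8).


Enumerate multiples of P until we hit Q = (8, 8):
  1P = (1, 3)
  2P = (7, 13)
  3P = (8, 8)
Match found at i = 3.

k = 3


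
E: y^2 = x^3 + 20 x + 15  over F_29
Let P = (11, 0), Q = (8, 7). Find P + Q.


P != Q, so use the chord formula.
s = (y2 - y1) / (x2 - x1) = (7) / (26) mod 29 = 17
x3 = s^2 - x1 - x2 mod 29 = 17^2 - 11 - 8 = 9
y3 = s (x1 - x3) - y1 mod 29 = 17 * (11 - 9) - 0 = 5

P + Q = (9, 5)


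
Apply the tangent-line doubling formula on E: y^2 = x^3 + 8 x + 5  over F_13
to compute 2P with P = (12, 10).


Doubling: s = (3 x1^2 + a) / (2 y1)
s = (3*12^2 + 8) / (2*10) mod 13 = 9
x3 = s^2 - 2 x1 mod 13 = 9^2 - 2*12 = 5
y3 = s (x1 - x3) - y1 mod 13 = 9 * (12 - 5) - 10 = 1

2P = (5, 1)


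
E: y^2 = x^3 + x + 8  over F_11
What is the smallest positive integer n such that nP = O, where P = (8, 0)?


Compute successive multiples of P until we hit O:
  1P = (8, 0)
  2P = O

ord(P) = 2


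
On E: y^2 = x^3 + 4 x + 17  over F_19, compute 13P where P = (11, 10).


k = 13 = 1101_2 (binary, LSB first: 1011)
Double-and-add from P = (11, 10):
  bit 0 = 1: acc = O + (11, 10) = (11, 10)
  bit 1 = 0: acc unchanged = (11, 10)
  bit 2 = 1: acc = (11, 10) + (0, 13) = (12, 11)
  bit 3 = 1: acc = (12, 11) + (17, 18) = (14, 9)

13P = (14, 9)


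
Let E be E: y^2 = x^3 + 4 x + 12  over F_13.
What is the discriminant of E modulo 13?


4 a^3 + 27 b^2 = 4*4^3 + 27*12^2 = 256 + 3888 = 4144
Delta = -16 * (4144) = -66304
Delta mod 13 = 9

Delta = 9 (mod 13)


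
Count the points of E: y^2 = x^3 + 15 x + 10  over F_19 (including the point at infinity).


For each x in F_19, count y with y^2 = x^3 + 15 x + 10 mod 19:
  x = 1: RHS = 7, y in [8, 11]  -> 2 point(s)
  x = 3: RHS = 6, y in [5, 14]  -> 2 point(s)
  x = 4: RHS = 1, y in [1, 18]  -> 2 point(s)
  x = 5: RHS = 1, y in [1, 18]  -> 2 point(s)
  x = 9: RHS = 0, y in [0]  -> 1 point(s)
  x = 10: RHS = 1, y in [1, 18]  -> 2 point(s)
  x = 11: RHS = 5, y in [9, 10]  -> 2 point(s)
  x = 14: RHS = 0, y in [0]  -> 1 point(s)
  x = 15: RHS = 0, y in [0]  -> 1 point(s)
Affine points: 15. Add the point at infinity: total = 16.

#E(F_19) = 16


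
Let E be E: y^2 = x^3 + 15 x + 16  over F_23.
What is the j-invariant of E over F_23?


Delta = -16(4 a^3 + 27 b^2) mod 23 = 8
-1728 * (4 a)^3 = -1728 * (4*15)^3 mod 23 = 2
j = 2 * 8^(-1) mod 23 = 6

j = 6 (mod 23)


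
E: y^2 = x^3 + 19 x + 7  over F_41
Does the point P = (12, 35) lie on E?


Check whether y^2 = x^3 + 19 x + 7 (mod 41) for (x, y) = (12, 35).
LHS: y^2 = 35^2 mod 41 = 36
RHS: x^3 + 19 x + 7 = 12^3 + 19*12 + 7 mod 41 = 36
LHS = RHS

Yes, on the curve


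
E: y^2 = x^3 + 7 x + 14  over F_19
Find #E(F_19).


For each x in F_19, count y with y^2 = x^3 + 7 x + 14 mod 19:
  x = 2: RHS = 17, y in [6, 13]  -> 2 point(s)
  x = 3: RHS = 5, y in [9, 10]  -> 2 point(s)
  x = 4: RHS = 11, y in [7, 12]  -> 2 point(s)
  x = 6: RHS = 6, y in [5, 14]  -> 2 point(s)
  x = 7: RHS = 7, y in [8, 11]  -> 2 point(s)
  x = 10: RHS = 1, y in [1, 18]  -> 2 point(s)
  x = 11: RHS = 16, y in [4, 15]  -> 2 point(s)
  x = 14: RHS = 6, y in [5, 14]  -> 2 point(s)
  x = 15: RHS = 17, y in [6, 13]  -> 2 point(s)
  x = 16: RHS = 4, y in [2, 17]  -> 2 point(s)
  x = 17: RHS = 11, y in [7, 12]  -> 2 point(s)
  x = 18: RHS = 6, y in [5, 14]  -> 2 point(s)
Affine points: 24. Add the point at infinity: total = 25.

#E(F_19) = 25


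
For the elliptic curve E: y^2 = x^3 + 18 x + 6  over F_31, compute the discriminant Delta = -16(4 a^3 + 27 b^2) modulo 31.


4 a^3 + 27 b^2 = 4*18^3 + 27*6^2 = 23328 + 972 = 24300
Delta = -16 * (24300) = -388800
Delta mod 31 = 2

Delta = 2 (mod 31)


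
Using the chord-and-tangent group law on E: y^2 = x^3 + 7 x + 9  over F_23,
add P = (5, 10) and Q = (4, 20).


P != Q, so use the chord formula.
s = (y2 - y1) / (x2 - x1) = (10) / (22) mod 23 = 13
x3 = s^2 - x1 - x2 mod 23 = 13^2 - 5 - 4 = 22
y3 = s (x1 - x3) - y1 mod 23 = 13 * (5 - 22) - 10 = 22

P + Q = (22, 22)


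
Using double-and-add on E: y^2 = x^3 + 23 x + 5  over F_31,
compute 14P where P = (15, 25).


k = 14 = 1110_2 (binary, LSB first: 0111)
Double-and-add from P = (15, 25):
  bit 0 = 0: acc unchanged = O
  bit 1 = 1: acc = O + (20, 23) = (20, 23)
  bit 2 = 1: acc = (20, 23) + (0, 6) = (18, 19)
  bit 3 = 1: acc = (18, 19) + (28, 23) = (5, 11)

14P = (5, 11)


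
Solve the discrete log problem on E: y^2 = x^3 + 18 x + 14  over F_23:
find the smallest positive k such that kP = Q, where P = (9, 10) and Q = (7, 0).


Enumerate multiples of P until we hit Q = (7, 0):
  1P = (9, 10)
  2P = (7, 0)
Match found at i = 2.

k = 2


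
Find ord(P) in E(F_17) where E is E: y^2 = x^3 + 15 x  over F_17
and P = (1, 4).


Compute successive multiples of P until we hit O:
  1P = (1, 4)
  2P = (2, 15)
  3P = (16, 1)
  4P = (15, 9)
  5P = (0, 0)
  6P = (15, 8)
  7P = (16, 16)
  8P = (2, 2)
  ... (continuing to 10P)
  10P = O

ord(P) = 10


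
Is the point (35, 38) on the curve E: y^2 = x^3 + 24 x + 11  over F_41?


Check whether y^2 = x^3 + 24 x + 11 (mod 41) for (x, y) = (35, 38).
LHS: y^2 = 38^2 mod 41 = 9
RHS: x^3 + 24 x + 11 = 35^3 + 24*35 + 11 mod 41 = 20
LHS != RHS

No, not on the curve


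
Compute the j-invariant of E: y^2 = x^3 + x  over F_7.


Delta = -16(4 a^3 + 27 b^2) mod 7 = 6
-1728 * (4 a)^3 = -1728 * (4*1)^3 mod 7 = 1
j = 1 * 6^(-1) mod 7 = 6

j = 6 (mod 7)


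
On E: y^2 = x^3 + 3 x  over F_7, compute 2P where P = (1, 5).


Doubling: s = (3 x1^2 + a) / (2 y1)
s = (3*1^2 + 3) / (2*5) mod 7 = 2
x3 = s^2 - 2 x1 mod 7 = 2^2 - 2*1 = 2
y3 = s (x1 - x3) - y1 mod 7 = 2 * (1 - 2) - 5 = 0

2P = (2, 0)


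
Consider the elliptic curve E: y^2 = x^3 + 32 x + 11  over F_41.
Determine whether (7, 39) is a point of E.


Check whether y^2 = x^3 + 32 x + 11 (mod 41) for (x, y) = (7, 39).
LHS: y^2 = 39^2 mod 41 = 4
RHS: x^3 + 32 x + 11 = 7^3 + 32*7 + 11 mod 41 = 4
LHS = RHS

Yes, on the curve


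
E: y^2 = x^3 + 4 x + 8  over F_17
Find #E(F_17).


For each x in F_17, count y with y^2 = x^3 + 4 x + 8 mod 17:
  x = 0: RHS = 8, y in [5, 12]  -> 2 point(s)
  x = 1: RHS = 13, y in [8, 9]  -> 2 point(s)
  x = 3: RHS = 13, y in [8, 9]  -> 2 point(s)
  x = 5: RHS = 0, y in [0]  -> 1 point(s)
  x = 8: RHS = 8, y in [5, 12]  -> 2 point(s)
  x = 9: RHS = 8, y in [5, 12]  -> 2 point(s)
  x = 12: RHS = 16, y in [4, 13]  -> 2 point(s)
  x = 13: RHS = 13, y in [8, 9]  -> 2 point(s)
  x = 15: RHS = 9, y in [3, 14]  -> 2 point(s)
Affine points: 17. Add the point at infinity: total = 18.

#E(F_17) = 18


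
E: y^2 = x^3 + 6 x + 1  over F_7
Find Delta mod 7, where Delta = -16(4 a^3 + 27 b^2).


4 a^3 + 27 b^2 = 4*6^3 + 27*1^2 = 864 + 27 = 891
Delta = -16 * (891) = -14256
Delta mod 7 = 3

Delta = 3 (mod 7)


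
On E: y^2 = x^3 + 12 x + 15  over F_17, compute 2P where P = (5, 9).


Doubling: s = (3 x1^2 + a) / (2 y1)
s = (3*5^2 + 12) / (2*9) mod 17 = 2
x3 = s^2 - 2 x1 mod 17 = 2^2 - 2*5 = 11
y3 = s (x1 - x3) - y1 mod 17 = 2 * (5 - 11) - 9 = 13

2P = (11, 13)


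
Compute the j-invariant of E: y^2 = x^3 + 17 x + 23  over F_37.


Delta = -16(4 a^3 + 27 b^2) mod 37 = 15
-1728 * (4 a)^3 = -1728 * (4*17)^3 mod 37 = 29
j = 29 * 15^(-1) mod 37 = 34

j = 34 (mod 37)


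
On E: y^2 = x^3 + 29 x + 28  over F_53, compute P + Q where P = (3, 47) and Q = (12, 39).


P != Q, so use the chord formula.
s = (y2 - y1) / (x2 - x1) = (45) / (9) mod 53 = 5
x3 = s^2 - x1 - x2 mod 53 = 5^2 - 3 - 12 = 10
y3 = s (x1 - x3) - y1 mod 53 = 5 * (3 - 10) - 47 = 24

P + Q = (10, 24)


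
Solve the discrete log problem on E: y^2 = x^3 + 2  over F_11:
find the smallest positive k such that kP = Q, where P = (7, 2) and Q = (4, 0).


Enumerate multiples of P until we hit Q = (4, 0):
  1P = (7, 2)
  2P = (9, 7)
  3P = (4, 0)
Match found at i = 3.

k = 3


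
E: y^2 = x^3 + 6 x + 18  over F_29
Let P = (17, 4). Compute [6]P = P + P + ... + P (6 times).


k = 6 = 110_2 (binary, LSB first: 011)
Double-and-add from P = (17, 4):
  bit 0 = 0: acc unchanged = O
  bit 1 = 1: acc = O + (11, 20) = (11, 20)
  bit 2 = 1: acc = (11, 20) + (14, 27) = (3, 18)

6P = (3, 18)


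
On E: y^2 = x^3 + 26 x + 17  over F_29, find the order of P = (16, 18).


Compute successive multiples of P until we hit O:
  1P = (16, 18)
  2P = (19, 27)
  3P = (3, 21)
  4P = (14, 15)
  5P = (23, 15)
  6P = (18, 16)
  7P = (25, 20)
  8P = (26, 12)
  ... (continuing to 30P)
  30P = O

ord(P) = 30


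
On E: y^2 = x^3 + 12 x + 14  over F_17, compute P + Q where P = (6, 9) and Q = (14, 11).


P != Q, so use the chord formula.
s = (y2 - y1) / (x2 - x1) = (2) / (8) mod 17 = 13
x3 = s^2 - x1 - x2 mod 17 = 13^2 - 6 - 14 = 13
y3 = s (x1 - x3) - y1 mod 17 = 13 * (6 - 13) - 9 = 2

P + Q = (13, 2)


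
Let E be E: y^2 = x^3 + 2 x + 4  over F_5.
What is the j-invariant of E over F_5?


Delta = -16(4 a^3 + 27 b^2) mod 5 = 1
-1728 * (4 a)^3 = -1728 * (4*2)^3 mod 5 = 4
j = 4 * 1^(-1) mod 5 = 4

j = 4 (mod 5)


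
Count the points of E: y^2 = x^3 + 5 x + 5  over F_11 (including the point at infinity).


For each x in F_11, count y with y^2 = x^3 + 5 x + 5 mod 11:
  x = 0: RHS = 5, y in [4, 7]  -> 2 point(s)
  x = 1: RHS = 0, y in [0]  -> 1 point(s)
  x = 2: RHS = 1, y in [1, 10]  -> 2 point(s)
  x = 3: RHS = 3, y in [5, 6]  -> 2 point(s)
  x = 4: RHS = 1, y in [1, 10]  -> 2 point(s)
  x = 5: RHS = 1, y in [1, 10]  -> 2 point(s)
  x = 6: RHS = 9, y in [3, 8]  -> 2 point(s)
  x = 7: RHS = 9, y in [3, 8]  -> 2 point(s)
  x = 9: RHS = 9, y in [3, 8]  -> 2 point(s)
Affine points: 17. Add the point at infinity: total = 18.

#E(F_11) = 18


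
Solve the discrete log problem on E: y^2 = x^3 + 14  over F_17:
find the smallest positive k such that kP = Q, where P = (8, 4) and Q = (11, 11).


Enumerate multiples of P until we hit Q = (11, 11):
  1P = (8, 4)
  2P = (16, 8)
  3P = (6, 14)
  4P = (11, 11)
Match found at i = 4.

k = 4


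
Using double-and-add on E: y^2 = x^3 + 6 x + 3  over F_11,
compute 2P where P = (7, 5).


k = 2 = 10_2 (binary, LSB first: 01)
Double-and-add from P = (7, 5):
  bit 0 = 0: acc unchanged = O
  bit 1 = 1: acc = O + (9, 4) = (9, 4)

2P = (9, 4)


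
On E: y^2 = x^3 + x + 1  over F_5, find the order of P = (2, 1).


Compute successive multiples of P until we hit O:
  1P = (2, 1)
  2P = (2, 4)
  3P = O

ord(P) = 3


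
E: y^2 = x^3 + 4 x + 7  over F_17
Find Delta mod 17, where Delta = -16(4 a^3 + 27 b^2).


4 a^3 + 27 b^2 = 4*4^3 + 27*7^2 = 256 + 1323 = 1579
Delta = -16 * (1579) = -25264
Delta mod 17 = 15

Delta = 15 (mod 17)


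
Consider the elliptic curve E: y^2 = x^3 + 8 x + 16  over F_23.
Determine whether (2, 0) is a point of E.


Check whether y^2 = x^3 + 8 x + 16 (mod 23) for (x, y) = (2, 0).
LHS: y^2 = 0^2 mod 23 = 0
RHS: x^3 + 8 x + 16 = 2^3 + 8*2 + 16 mod 23 = 17
LHS != RHS

No, not on the curve


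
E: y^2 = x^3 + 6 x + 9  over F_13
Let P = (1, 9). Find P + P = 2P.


Doubling: s = (3 x1^2 + a) / (2 y1)
s = (3*1^2 + 6) / (2*9) mod 13 = 7
x3 = s^2 - 2 x1 mod 13 = 7^2 - 2*1 = 8
y3 = s (x1 - x3) - y1 mod 13 = 7 * (1 - 8) - 9 = 7

2P = (8, 7)


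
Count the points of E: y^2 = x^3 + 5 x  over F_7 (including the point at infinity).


For each x in F_7, count y with y^2 = x^3 + 5 x + 0 mod 7:
  x = 0: RHS = 0, y in [0]  -> 1 point(s)
  x = 2: RHS = 4, y in [2, 5]  -> 2 point(s)
  x = 3: RHS = 0, y in [0]  -> 1 point(s)
  x = 4: RHS = 0, y in [0]  -> 1 point(s)
  x = 6: RHS = 1, y in [1, 6]  -> 2 point(s)
Affine points: 7. Add the point at infinity: total = 8.

#E(F_7) = 8


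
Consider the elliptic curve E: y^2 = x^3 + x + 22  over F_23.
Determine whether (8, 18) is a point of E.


Check whether y^2 = x^3 + 1 x + 22 (mod 23) for (x, y) = (8, 18).
LHS: y^2 = 18^2 mod 23 = 2
RHS: x^3 + 1 x + 22 = 8^3 + 1*8 + 22 mod 23 = 13
LHS != RHS

No, not on the curve


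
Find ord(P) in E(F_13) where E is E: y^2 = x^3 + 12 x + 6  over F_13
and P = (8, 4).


Compute successive multiples of P until we hit O:
  1P = (8, 4)
  2P = (7, 2)
  3P = (2, 8)
  4P = (2, 5)
  5P = (7, 11)
  6P = (8, 9)
  7P = O

ord(P) = 7


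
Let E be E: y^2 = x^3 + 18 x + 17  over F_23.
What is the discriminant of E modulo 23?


4 a^3 + 27 b^2 = 4*18^3 + 27*17^2 = 23328 + 7803 = 31131
Delta = -16 * (31131) = -498096
Delta mod 23 = 15

Delta = 15 (mod 23)


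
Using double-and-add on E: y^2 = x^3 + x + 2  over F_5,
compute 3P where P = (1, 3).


k = 3 = 11_2 (binary, LSB first: 11)
Double-and-add from P = (1, 3):
  bit 0 = 1: acc = O + (1, 3) = (1, 3)
  bit 1 = 1: acc = (1, 3) + (4, 0) = (1, 2)

3P = (1, 2)


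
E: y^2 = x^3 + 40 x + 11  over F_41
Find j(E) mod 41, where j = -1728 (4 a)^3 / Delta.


Delta = -16(4 a^3 + 27 b^2) mod 41 = 26
-1728 * (4 a)^3 = -1728 * (4*40)^3 mod 41 = 15
j = 15 * 26^(-1) mod 41 = 40

j = 40 (mod 41)


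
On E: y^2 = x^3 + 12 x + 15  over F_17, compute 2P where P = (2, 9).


Doubling: s = (3 x1^2 + a) / (2 y1)
s = (3*2^2 + 12) / (2*9) mod 17 = 7
x3 = s^2 - 2 x1 mod 17 = 7^2 - 2*2 = 11
y3 = s (x1 - x3) - y1 mod 17 = 7 * (2 - 11) - 9 = 13

2P = (11, 13)


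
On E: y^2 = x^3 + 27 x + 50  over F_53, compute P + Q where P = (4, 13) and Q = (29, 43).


P != Q, so use the chord formula.
s = (y2 - y1) / (x2 - x1) = (30) / (25) mod 53 = 33
x3 = s^2 - x1 - x2 mod 53 = 33^2 - 4 - 29 = 49
y3 = s (x1 - x3) - y1 mod 53 = 33 * (4 - 49) - 13 = 39

P + Q = (49, 39)


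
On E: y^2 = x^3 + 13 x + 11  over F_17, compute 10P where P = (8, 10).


k = 10 = 1010_2 (binary, LSB first: 0101)
Double-and-add from P = (8, 10):
  bit 0 = 0: acc unchanged = O
  bit 1 = 1: acc = O + (3, 3) = (3, 3)
  bit 2 = 0: acc unchanged = (3, 3)
  bit 3 = 1: acc = (3, 3) + (14, 8) = (4, 12)

10P = (4, 12)


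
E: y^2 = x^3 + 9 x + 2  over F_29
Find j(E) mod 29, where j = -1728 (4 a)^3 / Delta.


Delta = -16(4 a^3 + 27 b^2) mod 29 = 17
-1728 * (4 a)^3 = -1728 * (4*9)^3 mod 29 = 27
j = 27 * 17^(-1) mod 29 = 5

j = 5 (mod 29)


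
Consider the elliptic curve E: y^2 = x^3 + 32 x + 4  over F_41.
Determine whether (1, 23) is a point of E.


Check whether y^2 = x^3 + 32 x + 4 (mod 41) for (x, y) = (1, 23).
LHS: y^2 = 23^2 mod 41 = 37
RHS: x^3 + 32 x + 4 = 1^3 + 32*1 + 4 mod 41 = 37
LHS = RHS

Yes, on the curve


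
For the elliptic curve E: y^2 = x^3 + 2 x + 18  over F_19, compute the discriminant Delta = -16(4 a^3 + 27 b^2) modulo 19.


4 a^3 + 27 b^2 = 4*2^3 + 27*18^2 = 32 + 8748 = 8780
Delta = -16 * (8780) = -140480
Delta mod 19 = 6

Delta = 6 (mod 19)


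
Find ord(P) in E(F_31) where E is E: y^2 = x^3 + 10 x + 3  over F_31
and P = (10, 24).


Compute successive multiples of P until we hit O:
  1P = (10, 24)
  2P = (11, 7)
  3P = (20, 22)
  4P = (6, 0)
  5P = (20, 9)
  6P = (11, 24)
  7P = (10, 7)
  8P = O

ord(P) = 8


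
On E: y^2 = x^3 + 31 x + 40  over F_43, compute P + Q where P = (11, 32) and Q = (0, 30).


P != Q, so use the chord formula.
s = (y2 - y1) / (x2 - x1) = (41) / (32) mod 43 = 8
x3 = s^2 - x1 - x2 mod 43 = 8^2 - 11 - 0 = 10
y3 = s (x1 - x3) - y1 mod 43 = 8 * (11 - 10) - 32 = 19

P + Q = (10, 19)


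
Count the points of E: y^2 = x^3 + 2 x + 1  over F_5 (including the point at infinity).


For each x in F_5, count y with y^2 = x^3 + 2 x + 1 mod 5:
  x = 0: RHS = 1, y in [1, 4]  -> 2 point(s)
  x = 1: RHS = 4, y in [2, 3]  -> 2 point(s)
  x = 3: RHS = 4, y in [2, 3]  -> 2 point(s)
Affine points: 6. Add the point at infinity: total = 7.

#E(F_5) = 7


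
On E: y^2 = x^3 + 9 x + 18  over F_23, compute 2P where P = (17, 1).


Doubling: s = (3 x1^2 + a) / (2 y1)
s = (3*17^2 + 9) / (2*1) mod 23 = 1
x3 = s^2 - 2 x1 mod 23 = 1^2 - 2*17 = 13
y3 = s (x1 - x3) - y1 mod 23 = 1 * (17 - 13) - 1 = 3

2P = (13, 3)


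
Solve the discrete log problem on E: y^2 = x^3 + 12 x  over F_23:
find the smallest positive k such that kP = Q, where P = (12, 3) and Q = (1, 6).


Enumerate multiples of P until we hit Q = (1, 6):
  1P = (12, 3)
  2P = (1, 6)
Match found at i = 2.

k = 2


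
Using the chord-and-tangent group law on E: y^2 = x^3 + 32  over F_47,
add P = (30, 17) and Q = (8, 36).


P != Q, so use the chord formula.
s = (y2 - y1) / (x2 - x1) = (19) / (25) mod 47 = 44
x3 = s^2 - x1 - x2 mod 47 = 44^2 - 30 - 8 = 18
y3 = s (x1 - x3) - y1 mod 47 = 44 * (30 - 18) - 17 = 41

P + Q = (18, 41)


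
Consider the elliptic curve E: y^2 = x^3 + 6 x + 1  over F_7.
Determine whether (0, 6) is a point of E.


Check whether y^2 = x^3 + 6 x + 1 (mod 7) for (x, y) = (0, 6).
LHS: y^2 = 6^2 mod 7 = 1
RHS: x^3 + 6 x + 1 = 0^3 + 6*0 + 1 mod 7 = 1
LHS = RHS

Yes, on the curve


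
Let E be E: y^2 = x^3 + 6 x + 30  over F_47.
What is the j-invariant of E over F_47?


Delta = -16(4 a^3 + 27 b^2) mod 47 = 25
-1728 * (4 a)^3 = -1728 * (4*6)^3 mod 47 = 19
j = 19 * 25^(-1) mod 47 = 44

j = 44 (mod 47)


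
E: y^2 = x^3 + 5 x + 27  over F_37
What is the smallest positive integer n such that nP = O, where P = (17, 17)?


Compute successive multiples of P until we hit O:
  1P = (17, 17)
  2P = (15, 6)
  3P = (26, 26)
  4P = (32, 5)
  5P = (36, 13)
  6P = (11, 9)
  7P = (19, 5)
  8P = (0, 29)
  ... (continuing to 32P)
  32P = O

ord(P) = 32


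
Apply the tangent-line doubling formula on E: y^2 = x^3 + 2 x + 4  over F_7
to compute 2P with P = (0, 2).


Doubling: s = (3 x1^2 + a) / (2 y1)
s = (3*0^2 + 2) / (2*2) mod 7 = 4
x3 = s^2 - 2 x1 mod 7 = 4^2 - 2*0 = 2
y3 = s (x1 - x3) - y1 mod 7 = 4 * (0 - 2) - 2 = 4

2P = (2, 4)


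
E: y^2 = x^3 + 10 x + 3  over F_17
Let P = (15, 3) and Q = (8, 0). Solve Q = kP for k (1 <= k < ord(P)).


Enumerate multiples of P until we hit Q = (8, 0):
  1P = (15, 3)
  2P = (8, 0)
Match found at i = 2.

k = 2


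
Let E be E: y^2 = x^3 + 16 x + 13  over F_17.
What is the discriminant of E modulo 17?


4 a^3 + 27 b^2 = 4*16^3 + 27*13^2 = 16384 + 4563 = 20947
Delta = -16 * (20947) = -335152
Delta mod 17 = 3

Delta = 3 (mod 17)


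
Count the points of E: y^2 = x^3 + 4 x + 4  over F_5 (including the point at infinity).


For each x in F_5, count y with y^2 = x^3 + 4 x + 4 mod 5:
  x = 0: RHS = 4, y in [2, 3]  -> 2 point(s)
  x = 1: RHS = 4, y in [2, 3]  -> 2 point(s)
  x = 2: RHS = 0, y in [0]  -> 1 point(s)
  x = 4: RHS = 4, y in [2, 3]  -> 2 point(s)
Affine points: 7. Add the point at infinity: total = 8.

#E(F_5) = 8


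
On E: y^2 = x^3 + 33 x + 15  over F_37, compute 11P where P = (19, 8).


k = 11 = 1011_2 (binary, LSB first: 1101)
Double-and-add from P = (19, 8):
  bit 0 = 1: acc = O + (19, 8) = (19, 8)
  bit 1 = 1: acc = (19, 8) + (24, 4) = (5, 3)
  bit 2 = 0: acc unchanged = (5, 3)
  bit 3 = 1: acc = (5, 3) + (4, 10) = (3, 20)

11P = (3, 20)


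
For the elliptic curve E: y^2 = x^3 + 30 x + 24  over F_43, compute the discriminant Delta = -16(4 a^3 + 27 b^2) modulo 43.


4 a^3 + 27 b^2 = 4*30^3 + 27*24^2 = 108000 + 15552 = 123552
Delta = -16 * (123552) = -1976832
Delta mod 43 = 7

Delta = 7 (mod 43)


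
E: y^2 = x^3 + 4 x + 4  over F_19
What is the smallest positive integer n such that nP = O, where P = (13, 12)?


Compute successive multiples of P until we hit O:
  1P = (13, 12)
  2P = (0, 17)
  3P = (3, 9)
  4P = (1, 3)
  5P = (2, 1)
  6P = (5, 15)
  7P = (5, 4)
  8P = (2, 18)
  ... (continuing to 13P)
  13P = O

ord(P) = 13


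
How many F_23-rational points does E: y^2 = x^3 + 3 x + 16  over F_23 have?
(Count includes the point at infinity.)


For each x in F_23, count y with y^2 = x^3 + 3 x + 16 mod 23:
  x = 0: RHS = 16, y in [4, 19]  -> 2 point(s)
  x = 3: RHS = 6, y in [11, 12]  -> 2 point(s)
  x = 4: RHS = 0, y in [0]  -> 1 point(s)
  x = 5: RHS = 18, y in [8, 15]  -> 2 point(s)
  x = 7: RHS = 12, y in [9, 14]  -> 2 point(s)
  x = 8: RHS = 0, y in [0]  -> 1 point(s)
  x = 9: RHS = 13, y in [6, 17]  -> 2 point(s)
  x = 11: RHS = 0, y in [0]  -> 1 point(s)
  x = 12: RHS = 9, y in [3, 20]  -> 2 point(s)
  x = 15: RHS = 9, y in [3, 20]  -> 2 point(s)
  x = 17: RHS = 12, y in [9, 14]  -> 2 point(s)
  x = 19: RHS = 9, y in [3, 20]  -> 2 point(s)
  x = 20: RHS = 3, y in [7, 16]  -> 2 point(s)
  x = 21: RHS = 2, y in [5, 18]  -> 2 point(s)
  x = 22: RHS = 12, y in [9, 14]  -> 2 point(s)
Affine points: 27. Add the point at infinity: total = 28.

#E(F_23) = 28


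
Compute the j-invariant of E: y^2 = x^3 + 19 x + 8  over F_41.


Delta = -16(4 a^3 + 27 b^2) mod 41 = 38
-1728 * (4 a)^3 = -1728 * (4*19)^3 mod 41 = 25
j = 25 * 38^(-1) mod 41 = 19

j = 19 (mod 41)


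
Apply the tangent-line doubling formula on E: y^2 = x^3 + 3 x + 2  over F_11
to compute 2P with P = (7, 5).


Doubling: s = (3 x1^2 + a) / (2 y1)
s = (3*7^2 + 3) / (2*5) mod 11 = 4
x3 = s^2 - 2 x1 mod 11 = 4^2 - 2*7 = 2
y3 = s (x1 - x3) - y1 mod 11 = 4 * (7 - 2) - 5 = 4

2P = (2, 4)


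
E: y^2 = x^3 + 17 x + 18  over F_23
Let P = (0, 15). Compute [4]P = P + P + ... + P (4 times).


k = 4 = 100_2 (binary, LSB first: 001)
Double-and-add from P = (0, 15):
  bit 0 = 0: acc unchanged = O
  bit 1 = 0: acc unchanged = O
  bit 2 = 1: acc = O + (1, 17) = (1, 17)

4P = (1, 17)


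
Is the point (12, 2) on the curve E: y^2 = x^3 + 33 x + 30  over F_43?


Check whether y^2 = x^3 + 33 x + 30 (mod 43) for (x, y) = (12, 2).
LHS: y^2 = 2^2 mod 43 = 4
RHS: x^3 + 33 x + 30 = 12^3 + 33*12 + 30 mod 43 = 4
LHS = RHS

Yes, on the curve


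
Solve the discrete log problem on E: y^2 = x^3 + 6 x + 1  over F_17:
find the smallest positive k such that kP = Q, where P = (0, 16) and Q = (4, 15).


Enumerate multiples of P until we hit Q = (4, 15):
  1P = (0, 16)
  2P = (9, 11)
  3P = (6, 10)
  4P = (12, 13)
  5P = (4, 2)
  6P = (4, 15)
Match found at i = 6.

k = 6


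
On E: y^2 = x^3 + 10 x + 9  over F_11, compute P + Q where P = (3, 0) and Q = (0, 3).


P != Q, so use the chord formula.
s = (y2 - y1) / (x2 - x1) = (3) / (8) mod 11 = 10
x3 = s^2 - x1 - x2 mod 11 = 10^2 - 3 - 0 = 9
y3 = s (x1 - x3) - y1 mod 11 = 10 * (3 - 9) - 0 = 6

P + Q = (9, 6)


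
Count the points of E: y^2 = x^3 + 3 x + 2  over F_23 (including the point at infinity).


For each x in F_23, count y with y^2 = x^3 + 3 x + 2 mod 23:
  x = 0: RHS = 2, y in [5, 18]  -> 2 point(s)
  x = 1: RHS = 6, y in [11, 12]  -> 2 point(s)
  x = 2: RHS = 16, y in [4, 19]  -> 2 point(s)
  x = 4: RHS = 9, y in [3, 20]  -> 2 point(s)
  x = 5: RHS = 4, y in [2, 21]  -> 2 point(s)
  x = 6: RHS = 6, y in [11, 12]  -> 2 point(s)
  x = 8: RHS = 9, y in [3, 20]  -> 2 point(s)
  x = 11: RHS = 9, y in [3, 20]  -> 2 point(s)
  x = 12: RHS = 18, y in [8, 15]  -> 2 point(s)
  x = 15: RHS = 18, y in [8, 15]  -> 2 point(s)
  x = 16: RHS = 6, y in [11, 12]  -> 2 point(s)
  x = 18: RHS = 0, y in [0]  -> 1 point(s)
  x = 19: RHS = 18, y in [8, 15]  -> 2 point(s)
  x = 20: RHS = 12, y in [9, 14]  -> 2 point(s)
Affine points: 27. Add the point at infinity: total = 28.

#E(F_23) = 28


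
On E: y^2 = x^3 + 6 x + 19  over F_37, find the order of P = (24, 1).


Compute successive multiples of P until we hit O:
  1P = (24, 1)
  2P = (23, 15)
  3P = (1, 10)
  4P = (16, 20)
  5P = (9, 5)
  6P = (34, 14)
  7P = (4, 25)
  8P = (6, 7)
  ... (continuing to 21P)
  21P = O

ord(P) = 21


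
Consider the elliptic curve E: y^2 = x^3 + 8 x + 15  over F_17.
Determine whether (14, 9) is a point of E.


Check whether y^2 = x^3 + 8 x + 15 (mod 17) for (x, y) = (14, 9).
LHS: y^2 = 9^2 mod 17 = 13
RHS: x^3 + 8 x + 15 = 14^3 + 8*14 + 15 mod 17 = 15
LHS != RHS

No, not on the curve


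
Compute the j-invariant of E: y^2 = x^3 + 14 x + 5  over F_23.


Delta = -16(4 a^3 + 27 b^2) mod 23 = 22
-1728 * (4 a)^3 = -1728 * (4*14)^3 mod 23 = 13
j = 13 * 22^(-1) mod 23 = 10

j = 10 (mod 23)


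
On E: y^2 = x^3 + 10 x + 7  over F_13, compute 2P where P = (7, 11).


Doubling: s = (3 x1^2 + a) / (2 y1)
s = (3*7^2 + 10) / (2*11) mod 13 = 3
x3 = s^2 - 2 x1 mod 13 = 3^2 - 2*7 = 8
y3 = s (x1 - x3) - y1 mod 13 = 3 * (7 - 8) - 11 = 12

2P = (8, 12)


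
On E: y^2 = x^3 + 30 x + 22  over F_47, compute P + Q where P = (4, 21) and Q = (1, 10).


P != Q, so use the chord formula.
s = (y2 - y1) / (x2 - x1) = (36) / (44) mod 47 = 35
x3 = s^2 - x1 - x2 mod 47 = 35^2 - 4 - 1 = 45
y3 = s (x1 - x3) - y1 mod 47 = 35 * (4 - 45) - 21 = 1

P + Q = (45, 1)


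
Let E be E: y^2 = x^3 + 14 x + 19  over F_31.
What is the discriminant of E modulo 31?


4 a^3 + 27 b^2 = 4*14^3 + 27*19^2 = 10976 + 9747 = 20723
Delta = -16 * (20723) = -331568
Delta mod 31 = 8

Delta = 8 (mod 31)


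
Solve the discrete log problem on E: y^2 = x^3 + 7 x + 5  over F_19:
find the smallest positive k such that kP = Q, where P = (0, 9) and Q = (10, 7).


Enumerate multiples of P until we hit Q = (10, 7):
  1P = (0, 9)
  2P = (11, 11)
  3P = (14, 4)
  4P = (6, 4)
  5P = (10, 12)
  6P = (7, 6)
  7P = (18, 15)
  8P = (18, 4)
  9P = (7, 13)
  10P = (10, 7)
Match found at i = 10.

k = 10


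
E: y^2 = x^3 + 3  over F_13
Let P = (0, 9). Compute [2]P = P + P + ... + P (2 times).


k = 2 = 10_2 (binary, LSB first: 01)
Double-and-add from P = (0, 9):
  bit 0 = 0: acc unchanged = O
  bit 1 = 1: acc = O + (0, 4) = (0, 4)

2P = (0, 4)


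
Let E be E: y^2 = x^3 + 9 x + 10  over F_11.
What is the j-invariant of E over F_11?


Delta = -16(4 a^3 + 27 b^2) mod 11 = 3
-1728 * (4 a)^3 = -1728 * (4*9)^3 mod 11 = 6
j = 6 * 3^(-1) mod 11 = 2

j = 2 (mod 11)


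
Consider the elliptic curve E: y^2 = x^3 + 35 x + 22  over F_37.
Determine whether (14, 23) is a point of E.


Check whether y^2 = x^3 + 35 x + 22 (mod 37) for (x, y) = (14, 23).
LHS: y^2 = 23^2 mod 37 = 11
RHS: x^3 + 35 x + 22 = 14^3 + 35*14 + 22 mod 37 = 0
LHS != RHS

No, not on the curve


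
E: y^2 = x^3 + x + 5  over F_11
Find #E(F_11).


For each x in F_11, count y with y^2 = x^3 + 1 x + 5 mod 11:
  x = 0: RHS = 5, y in [4, 7]  -> 2 point(s)
  x = 2: RHS = 4, y in [2, 9]  -> 2 point(s)
  x = 5: RHS = 3, y in [5, 6]  -> 2 point(s)
  x = 7: RHS = 3, y in [5, 6]  -> 2 point(s)
  x = 10: RHS = 3, y in [5, 6]  -> 2 point(s)
Affine points: 10. Add the point at infinity: total = 11.

#E(F_11) = 11


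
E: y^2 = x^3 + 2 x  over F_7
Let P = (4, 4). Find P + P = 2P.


Doubling: s = (3 x1^2 + a) / (2 y1)
s = (3*4^2 + 2) / (2*4) mod 7 = 1
x3 = s^2 - 2 x1 mod 7 = 1^2 - 2*4 = 0
y3 = s (x1 - x3) - y1 mod 7 = 1 * (4 - 0) - 4 = 0

2P = (0, 0)


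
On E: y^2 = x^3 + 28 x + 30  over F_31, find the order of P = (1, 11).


Compute successive multiples of P until we hit O:
  1P = (1, 11)
  2P = (29, 20)
  3P = (10, 16)
  4P = (5, 4)
  5P = (30, 1)
  6P = (25, 24)
  7P = (23, 21)
  8P = (9, 22)
  ... (continuing to 33P)
  33P = O

ord(P) = 33


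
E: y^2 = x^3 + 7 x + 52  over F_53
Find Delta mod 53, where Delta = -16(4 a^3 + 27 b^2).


4 a^3 + 27 b^2 = 4*7^3 + 27*52^2 = 1372 + 73008 = 74380
Delta = -16 * (74380) = -1190080
Delta mod 53 = 35

Delta = 35 (mod 53)


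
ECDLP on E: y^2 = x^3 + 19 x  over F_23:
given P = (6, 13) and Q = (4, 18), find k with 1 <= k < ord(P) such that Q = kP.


Enumerate multiples of P until we hit Q = (4, 18):
  1P = (6, 13)
  2P = (4, 18)
Match found at i = 2.

k = 2


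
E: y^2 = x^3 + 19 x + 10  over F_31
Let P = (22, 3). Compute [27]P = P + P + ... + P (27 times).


k = 27 = 11011_2 (binary, LSB first: 11011)
Double-and-add from P = (22, 3):
  bit 0 = 1: acc = O + (22, 3) = (22, 3)
  bit 1 = 1: acc = (22, 3) + (20, 12) = (17, 21)
  bit 2 = 0: acc unchanged = (17, 21)
  bit 3 = 1: acc = (17, 21) + (16, 16) = (23, 11)
  bit 4 = 1: acc = (23, 11) + (19, 10) = (22, 28)

27P = (22, 28)


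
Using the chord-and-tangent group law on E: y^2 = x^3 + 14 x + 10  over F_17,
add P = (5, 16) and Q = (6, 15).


P != Q, so use the chord formula.
s = (y2 - y1) / (x2 - x1) = (16) / (1) mod 17 = 16
x3 = s^2 - x1 - x2 mod 17 = 16^2 - 5 - 6 = 7
y3 = s (x1 - x3) - y1 mod 17 = 16 * (5 - 7) - 16 = 3

P + Q = (7, 3)


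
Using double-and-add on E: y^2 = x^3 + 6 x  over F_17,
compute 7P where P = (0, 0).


k = 7 = 111_2 (binary, LSB first: 111)
Double-and-add from P = (0, 0):
  bit 0 = 1: acc = O + (0, 0) = (0, 0)
  bit 1 = 1: acc = (0, 0) + O = (0, 0)
  bit 2 = 1: acc = (0, 0) + O = (0, 0)

7P = (0, 0)


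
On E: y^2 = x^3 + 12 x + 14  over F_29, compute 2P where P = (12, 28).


Doubling: s = (3 x1^2 + a) / (2 y1)
s = (3*12^2 + 12) / (2*28) mod 29 = 10
x3 = s^2 - 2 x1 mod 29 = 10^2 - 2*12 = 18
y3 = s (x1 - x3) - y1 mod 29 = 10 * (12 - 18) - 28 = 28

2P = (18, 28)


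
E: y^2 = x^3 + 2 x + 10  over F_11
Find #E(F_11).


For each x in F_11, count y with y^2 = x^3 + 2 x + 10 mod 11:
  x = 2: RHS = 0, y in [0]  -> 1 point(s)
  x = 4: RHS = 5, y in [4, 7]  -> 2 point(s)
  x = 7: RHS = 4, y in [2, 9]  -> 2 point(s)
  x = 9: RHS = 9, y in [3, 8]  -> 2 point(s)
Affine points: 7. Add the point at infinity: total = 8.

#E(F_11) = 8


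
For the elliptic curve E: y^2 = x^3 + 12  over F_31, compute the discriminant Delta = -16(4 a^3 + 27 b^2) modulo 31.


4 a^3 + 27 b^2 = 4*0^3 + 27*12^2 = 0 + 3888 = 3888
Delta = -16 * (3888) = -62208
Delta mod 31 = 9

Delta = 9 (mod 31)


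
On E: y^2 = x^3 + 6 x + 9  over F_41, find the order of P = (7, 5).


Compute successive multiples of P until we hit O:
  1P = (7, 5)
  2P = (36, 31)
  3P = (38, 28)
  4P = (14, 7)
  5P = (0, 38)
  6P = (1, 37)
  7P = (25, 9)
  8P = (5, 0)
  ... (continuing to 16P)
  16P = O

ord(P) = 16


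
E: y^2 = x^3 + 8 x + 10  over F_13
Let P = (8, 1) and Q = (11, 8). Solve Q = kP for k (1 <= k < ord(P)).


Enumerate multiples of P until we hit Q = (11, 8):
  1P = (8, 1)
  2P = (0, 6)
  3P = (6, 1)
  4P = (12, 12)
  5P = (3, 3)
  6P = (11, 8)
Match found at i = 6.

k = 6


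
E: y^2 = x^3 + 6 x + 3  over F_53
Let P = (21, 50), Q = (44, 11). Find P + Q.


P != Q, so use the chord formula.
s = (y2 - y1) / (x2 - x1) = (14) / (23) mod 53 = 49
x3 = s^2 - x1 - x2 mod 53 = 49^2 - 21 - 44 = 4
y3 = s (x1 - x3) - y1 mod 53 = 49 * (21 - 4) - 50 = 41

P + Q = (4, 41)


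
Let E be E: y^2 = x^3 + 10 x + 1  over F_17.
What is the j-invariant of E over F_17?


Delta = -16(4 a^3 + 27 b^2) mod 17 = 15
-1728 * (4 a)^3 = -1728 * (4*10)^3 mod 17 = 4
j = 4 * 15^(-1) mod 17 = 15

j = 15 (mod 17)


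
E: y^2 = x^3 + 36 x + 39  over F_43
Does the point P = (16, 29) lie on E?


Check whether y^2 = x^3 + 36 x + 39 (mod 43) for (x, y) = (16, 29).
LHS: y^2 = 29^2 mod 43 = 24
RHS: x^3 + 36 x + 39 = 16^3 + 36*16 + 39 mod 43 = 24
LHS = RHS

Yes, on the curve


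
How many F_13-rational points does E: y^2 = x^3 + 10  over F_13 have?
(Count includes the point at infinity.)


For each x in F_13, count y with y^2 = x^3 + 0 x + 10 mod 13:
  x = 0: RHS = 10, y in [6, 7]  -> 2 point(s)
  x = 4: RHS = 9, y in [3, 10]  -> 2 point(s)
  x = 10: RHS = 9, y in [3, 10]  -> 2 point(s)
  x = 12: RHS = 9, y in [3, 10]  -> 2 point(s)
Affine points: 8. Add the point at infinity: total = 9.

#E(F_13) = 9


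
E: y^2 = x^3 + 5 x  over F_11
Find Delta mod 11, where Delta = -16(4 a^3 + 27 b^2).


4 a^3 + 27 b^2 = 4*5^3 + 27*0^2 = 500 + 0 = 500
Delta = -16 * (500) = -8000
Delta mod 11 = 8

Delta = 8 (mod 11)


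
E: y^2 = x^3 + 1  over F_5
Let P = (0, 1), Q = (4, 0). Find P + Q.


P != Q, so use the chord formula.
s = (y2 - y1) / (x2 - x1) = (4) / (4) mod 5 = 1
x3 = s^2 - x1 - x2 mod 5 = 1^2 - 0 - 4 = 2
y3 = s (x1 - x3) - y1 mod 5 = 1 * (0 - 2) - 1 = 2

P + Q = (2, 2)


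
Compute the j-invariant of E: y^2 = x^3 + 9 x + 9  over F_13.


Delta = -16(4 a^3 + 27 b^2) mod 13 = 5
-1728 * (4 a)^3 = -1728 * (4*9)^3 mod 13 = 12
j = 12 * 5^(-1) mod 13 = 5

j = 5 (mod 13)


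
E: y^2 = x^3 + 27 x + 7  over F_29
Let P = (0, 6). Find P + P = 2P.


Doubling: s = (3 x1^2 + a) / (2 y1)
s = (3*0^2 + 27) / (2*6) mod 29 = 24
x3 = s^2 - 2 x1 mod 29 = 24^2 - 2*0 = 25
y3 = s (x1 - x3) - y1 mod 29 = 24 * (0 - 25) - 6 = 3

2P = (25, 3)


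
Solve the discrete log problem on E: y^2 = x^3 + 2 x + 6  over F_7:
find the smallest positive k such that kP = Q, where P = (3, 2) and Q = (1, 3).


Enumerate multiples of P until we hit Q = (1, 3):
  1P = (3, 2)
  2P = (5, 1)
  3P = (1, 4)
  4P = (4, 6)
  5P = (2, 2)
  6P = (2, 5)
  7P = (4, 1)
  8P = (1, 3)
Match found at i = 8.

k = 8


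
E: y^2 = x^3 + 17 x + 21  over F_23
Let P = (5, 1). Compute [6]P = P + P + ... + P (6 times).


k = 6 = 110_2 (binary, LSB first: 011)
Double-and-add from P = (5, 1):
  bit 0 = 0: acc unchanged = O
  bit 1 = 1: acc = O + (13, 22) = (13, 22)
  bit 2 = 1: acc = (13, 22) + (9, 11) = (10, 15)

6P = (10, 15)
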